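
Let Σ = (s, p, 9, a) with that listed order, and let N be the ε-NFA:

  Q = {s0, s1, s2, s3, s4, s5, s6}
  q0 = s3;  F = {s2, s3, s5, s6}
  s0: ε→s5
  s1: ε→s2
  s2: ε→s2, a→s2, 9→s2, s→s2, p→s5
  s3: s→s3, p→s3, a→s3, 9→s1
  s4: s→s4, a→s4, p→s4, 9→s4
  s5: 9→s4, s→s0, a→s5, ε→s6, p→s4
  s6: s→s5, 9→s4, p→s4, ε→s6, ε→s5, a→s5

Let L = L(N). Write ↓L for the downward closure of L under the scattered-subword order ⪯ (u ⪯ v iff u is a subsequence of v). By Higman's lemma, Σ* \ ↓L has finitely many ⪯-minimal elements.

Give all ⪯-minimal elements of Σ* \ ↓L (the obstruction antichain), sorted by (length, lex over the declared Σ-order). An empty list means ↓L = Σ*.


|Q|=7, |F|=4, |δ|=26 (6 ε).
min D↑ (4 st, q0=0, F={3}): 0:s→0,p→0,9→1,a→0 1:s→1,p→2,9→1,a→1 2:s→2,p→3,9→3,a→2 3:s→3,p→3,9→3,a→3.
'9pp': run [7, 6, 4, 1] end={s4} — reject; 3/3 deletions ∈↓L.
'9p9': |S_i|=[7, 6, 4, 1] end={s4} rej; 3/3 single-dels accept.
2 obstructions.

min(Σ*\↓L) = [9pp, 9p9].


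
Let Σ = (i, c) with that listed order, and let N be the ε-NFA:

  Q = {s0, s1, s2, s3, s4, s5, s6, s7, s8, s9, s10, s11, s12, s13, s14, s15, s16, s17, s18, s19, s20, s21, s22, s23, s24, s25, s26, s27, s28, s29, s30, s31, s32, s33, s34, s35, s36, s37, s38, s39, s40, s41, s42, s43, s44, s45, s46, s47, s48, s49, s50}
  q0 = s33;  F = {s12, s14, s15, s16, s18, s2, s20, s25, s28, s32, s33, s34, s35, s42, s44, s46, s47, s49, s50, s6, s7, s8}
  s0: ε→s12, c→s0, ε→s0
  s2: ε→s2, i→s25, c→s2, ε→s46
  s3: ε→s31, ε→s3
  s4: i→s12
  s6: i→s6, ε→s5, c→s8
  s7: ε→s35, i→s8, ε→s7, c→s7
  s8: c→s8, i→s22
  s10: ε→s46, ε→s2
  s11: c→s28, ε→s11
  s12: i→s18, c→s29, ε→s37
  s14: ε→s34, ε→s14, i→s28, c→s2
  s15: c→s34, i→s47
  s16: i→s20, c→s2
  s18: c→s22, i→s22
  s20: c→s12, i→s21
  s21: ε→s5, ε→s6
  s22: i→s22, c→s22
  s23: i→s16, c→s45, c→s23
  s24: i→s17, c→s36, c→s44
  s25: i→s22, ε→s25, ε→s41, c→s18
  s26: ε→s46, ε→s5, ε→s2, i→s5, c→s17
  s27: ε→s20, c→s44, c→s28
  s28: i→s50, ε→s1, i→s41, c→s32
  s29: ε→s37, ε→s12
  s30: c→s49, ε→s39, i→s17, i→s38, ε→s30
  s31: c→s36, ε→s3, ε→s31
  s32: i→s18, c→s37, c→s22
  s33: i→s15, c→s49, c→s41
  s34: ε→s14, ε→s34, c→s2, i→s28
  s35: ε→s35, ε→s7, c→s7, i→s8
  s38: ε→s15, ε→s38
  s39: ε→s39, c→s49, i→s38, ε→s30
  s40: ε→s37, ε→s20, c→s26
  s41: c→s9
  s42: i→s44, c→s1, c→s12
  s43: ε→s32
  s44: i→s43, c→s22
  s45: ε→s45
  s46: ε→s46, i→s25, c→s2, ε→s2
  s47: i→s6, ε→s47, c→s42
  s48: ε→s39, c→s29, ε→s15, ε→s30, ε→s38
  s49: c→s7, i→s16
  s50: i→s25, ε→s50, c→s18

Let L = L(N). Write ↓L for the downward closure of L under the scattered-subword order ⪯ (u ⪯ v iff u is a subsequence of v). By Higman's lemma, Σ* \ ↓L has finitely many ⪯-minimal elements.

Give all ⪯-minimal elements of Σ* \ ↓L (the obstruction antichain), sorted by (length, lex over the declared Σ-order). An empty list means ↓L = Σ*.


|Q|=51, |F|=22, |δ|=122 (50 ε).
min D↑ (20 st, q0=0, F={18}): 0:i→1,c→2 1:i→3,c→4 2:i→5,c→6 3:i→7,c→8 4:i→9,c→10 5:i→11,c→10 6:i→12,c→6 7:i→7,c→12 8:i→13,c→14 9:i→15,c→16 10:i→17,c→10 11:i→7,c→14 12:i→18,c→12 13:i→16,c→18 14:i→19,c→14 15:i→17,c→19 16:i→19,c→18 17:i→18,c→19 18:i→18,c→18 19:i→18,c→18.
'ccii': |S_i|=[31, 28, 15, 6, 1] end={s22} ∉↓L; 4/4 single-dels accept.
'iiici': |S_i|=[31, 27, 21, 14, 5, 1] end={s22} — reject; 5/5 deletions ∈↓L.
'iicic': run [31, 27, 21, 12, 6, 2] end={s22,s37} — reject; 5/5 del acc.
'icicc': run [31, 27, 20, 12, 5, 2] end={s22,s37} rej; 5/5 del acc.
'iciiii': |S_i|=[31, 27, 20, 12, 9, 5, 1] end={s22} ∉↓L; 6/6 single-dels accept.
5 words, ⪯-incomp.

A = [ccii, iiici, iicic, icicc, iciiii].


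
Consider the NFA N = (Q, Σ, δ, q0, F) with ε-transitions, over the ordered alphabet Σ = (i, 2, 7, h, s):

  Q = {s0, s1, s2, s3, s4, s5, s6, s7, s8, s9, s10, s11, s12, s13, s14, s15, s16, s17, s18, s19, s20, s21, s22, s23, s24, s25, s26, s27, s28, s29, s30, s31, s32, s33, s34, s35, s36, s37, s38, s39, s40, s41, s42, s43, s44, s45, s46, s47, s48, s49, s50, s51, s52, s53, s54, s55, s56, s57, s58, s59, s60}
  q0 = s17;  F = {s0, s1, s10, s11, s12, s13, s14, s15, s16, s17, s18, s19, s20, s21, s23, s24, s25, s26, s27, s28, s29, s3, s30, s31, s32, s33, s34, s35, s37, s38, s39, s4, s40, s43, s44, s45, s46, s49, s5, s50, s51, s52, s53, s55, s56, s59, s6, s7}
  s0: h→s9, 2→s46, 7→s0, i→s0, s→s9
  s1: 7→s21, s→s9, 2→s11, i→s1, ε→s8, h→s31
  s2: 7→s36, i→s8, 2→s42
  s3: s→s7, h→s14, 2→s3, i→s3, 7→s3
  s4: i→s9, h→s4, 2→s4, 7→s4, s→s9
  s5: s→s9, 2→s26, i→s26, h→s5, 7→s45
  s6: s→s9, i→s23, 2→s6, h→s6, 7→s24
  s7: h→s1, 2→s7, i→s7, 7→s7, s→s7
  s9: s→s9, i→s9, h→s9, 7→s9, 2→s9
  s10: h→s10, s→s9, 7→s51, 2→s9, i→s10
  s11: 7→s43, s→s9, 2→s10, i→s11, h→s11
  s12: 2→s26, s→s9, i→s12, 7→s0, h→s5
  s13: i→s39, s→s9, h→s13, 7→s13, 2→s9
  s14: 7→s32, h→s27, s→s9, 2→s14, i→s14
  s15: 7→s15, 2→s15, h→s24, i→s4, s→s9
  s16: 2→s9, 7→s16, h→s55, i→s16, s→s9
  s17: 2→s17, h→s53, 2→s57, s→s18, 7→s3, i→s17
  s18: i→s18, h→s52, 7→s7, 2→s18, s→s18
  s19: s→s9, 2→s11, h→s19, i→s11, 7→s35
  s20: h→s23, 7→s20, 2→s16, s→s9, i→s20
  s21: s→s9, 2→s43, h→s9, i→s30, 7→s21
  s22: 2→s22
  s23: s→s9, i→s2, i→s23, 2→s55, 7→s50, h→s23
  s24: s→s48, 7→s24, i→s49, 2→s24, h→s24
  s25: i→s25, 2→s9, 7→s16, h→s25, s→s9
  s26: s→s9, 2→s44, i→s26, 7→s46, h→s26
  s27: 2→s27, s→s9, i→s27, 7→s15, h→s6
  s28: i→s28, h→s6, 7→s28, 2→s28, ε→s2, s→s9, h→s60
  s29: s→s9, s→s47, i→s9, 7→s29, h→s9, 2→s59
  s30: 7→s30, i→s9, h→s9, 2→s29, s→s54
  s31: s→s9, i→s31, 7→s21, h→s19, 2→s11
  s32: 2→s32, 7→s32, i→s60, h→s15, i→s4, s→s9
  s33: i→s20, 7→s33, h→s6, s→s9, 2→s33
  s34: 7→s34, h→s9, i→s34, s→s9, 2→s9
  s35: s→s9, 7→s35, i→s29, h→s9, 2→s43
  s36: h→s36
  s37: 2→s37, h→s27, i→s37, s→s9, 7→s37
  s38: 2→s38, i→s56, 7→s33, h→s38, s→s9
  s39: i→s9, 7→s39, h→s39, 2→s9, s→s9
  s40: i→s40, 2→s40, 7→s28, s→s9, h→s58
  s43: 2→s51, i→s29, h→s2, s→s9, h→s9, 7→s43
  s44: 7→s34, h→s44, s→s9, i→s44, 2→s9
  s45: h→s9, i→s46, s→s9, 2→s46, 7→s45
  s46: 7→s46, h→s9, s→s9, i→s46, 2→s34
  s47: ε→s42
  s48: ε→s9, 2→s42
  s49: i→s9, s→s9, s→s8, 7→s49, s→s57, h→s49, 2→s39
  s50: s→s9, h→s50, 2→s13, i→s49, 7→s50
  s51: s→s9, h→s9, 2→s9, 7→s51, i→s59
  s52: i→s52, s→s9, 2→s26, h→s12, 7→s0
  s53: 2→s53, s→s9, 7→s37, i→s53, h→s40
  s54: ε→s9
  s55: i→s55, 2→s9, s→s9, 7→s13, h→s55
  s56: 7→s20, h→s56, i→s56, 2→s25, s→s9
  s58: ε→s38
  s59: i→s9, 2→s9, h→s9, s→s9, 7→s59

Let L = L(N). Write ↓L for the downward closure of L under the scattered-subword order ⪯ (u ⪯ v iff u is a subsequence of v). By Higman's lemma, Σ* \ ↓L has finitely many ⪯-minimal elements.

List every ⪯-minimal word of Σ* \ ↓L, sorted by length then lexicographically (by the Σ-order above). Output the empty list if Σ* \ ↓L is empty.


Antichain: [hs, sh7h, 7h7ii, sh222, hhhi22].

|Q|=61, |F|=48, |δ|=265 (6 ε).
min D↑ (49 st, q0=0, F={8}): 0:i→0,2→0,7→1,h→2,s→3 1:i→1,2→1,7→1,h→4,s→5 2:i→2,2→2,7→6,h→7,s→8 3:i→3,2→3,7→5,h→9,s→3 4:i→4,2→4,7→10,h→11,s→8 5:i→5,2→5,7→5,h→12,s→5 6:i→6,2→6,7→6,h→11,s→8 7:i→7,2→7,7→13,h→14,s→8 8:i→8,2→8,7→8,h→8,s→8 9:i→9,2→15,7→16,h→17,s→8 10:i→18,2→10,7→10,h→19,s→8 11:i→11,2→11,7→19,h→20,s→8 12:i→12,2→21,7→22,h→23,s→8 13:i→13,2→13,7→13,h→20,s→8 14:i→24,2→14,7→25,h→14,s→8 15:i→15,2→26,7→27,h→15,s→8 16:i→16,2→27,7→16,h→8,s→8 17:i→17,2→15,7→16,h→28,s→8 18:i→8,2→18,7→18,h→18,s→8 19:i→18,2→19,7→19,h→29,s→8 20:i→30,2→20,7→29,h→20,s→8 21:i→21,2→31,7→32,h→21,s→8 22:i→33,2→32,7→22,h→8,s→8 23:i→23,2→21,7→22,h→34,s→8 24:i→24,2→35,7→36,h→24,s→8 25:i→36,2→25,7→25,h→20,s→8 26:i→26,2→8,7→37,h→26,s→8 27:i→27,2→37,7→27,h→8,s→8 28:i→15,2→15,7→38,h→28,s→8 29:i→39,2→29,7→29,h→29,s→8 30:i→30,2→40,7→41,h→30,s→8 31:i→31,2→8,7→42,h→31,s→8 32:i→43,2→42,7→32,h→8,s→8 33:i→8,2→43,7→33,h→8,s→8 34:i→21,2→21,7→44,h→34,s→8 35:i→35,2→8,7→45,h→35,s→8 36:i→36,2→45,7→36,h→30,s→8 37:i→37,2→8,7→37,h→8,s→8 38:i→27,2→27,7→38,h→8,s→8 39:i→8,2→46,7→39,h→39,s→8 40:i→40,2→8,7→47,h→40,s→8 41:i→39,2→47,7→41,h→41,s→8 42:i→48,2→8,7→42,h→8,s→8 43:i→8,2→48,7→43,h→8,s→8 44:i→43,2→32,7→44,h→8,s→8 45:i→45,2→8,7→45,h→40,s→8 46:i→8,2→8,7→46,h→46,s→8 47:i→46,2→8,7→47,h→47,s→8 48:i→8,2→8,7→48,h→8,s→8 [Hopcroft].
'hs': N↓-sim [59, 55, 7] end={s42,s47,s48,s54,s57,s8,s9} — reject; 2/2 single-dels accept.
'sh7h': run [59, 32, 28, 18, 5] end={s2,s36,s42,s8,s9} rej; 4/4 del acc.
'7h7ii': run [59, 46, 35, 25, 13, 1] end={s9} rej; 5/5 deletions ∈↓L.
'sh222': N↓-sim [59, 32, 28, 16, 7, 1] end={s9} ∉↓L; 5/5 single-dels accept.
'hhhi22': |S_i|=[59, 55, 49, 39, 27, 12, 1] end={s9} — reject; 6/6 single-dels accept.
5 minimals (antichain).


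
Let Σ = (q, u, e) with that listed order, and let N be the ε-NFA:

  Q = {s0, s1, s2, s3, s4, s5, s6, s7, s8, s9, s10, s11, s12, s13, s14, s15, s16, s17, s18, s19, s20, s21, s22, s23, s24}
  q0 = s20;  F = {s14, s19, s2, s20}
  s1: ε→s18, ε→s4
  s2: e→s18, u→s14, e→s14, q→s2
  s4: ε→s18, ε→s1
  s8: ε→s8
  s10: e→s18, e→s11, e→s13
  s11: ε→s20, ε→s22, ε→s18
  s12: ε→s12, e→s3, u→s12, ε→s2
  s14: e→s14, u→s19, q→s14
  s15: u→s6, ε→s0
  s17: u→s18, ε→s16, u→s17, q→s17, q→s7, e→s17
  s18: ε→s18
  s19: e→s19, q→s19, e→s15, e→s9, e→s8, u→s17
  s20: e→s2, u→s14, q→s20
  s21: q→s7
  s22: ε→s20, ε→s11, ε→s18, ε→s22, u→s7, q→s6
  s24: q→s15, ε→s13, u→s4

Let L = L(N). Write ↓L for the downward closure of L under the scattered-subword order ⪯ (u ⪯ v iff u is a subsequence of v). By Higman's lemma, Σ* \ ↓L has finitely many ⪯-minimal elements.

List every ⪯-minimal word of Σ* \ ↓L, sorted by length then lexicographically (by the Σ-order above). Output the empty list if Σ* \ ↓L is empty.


|Q|=25, |F|=4, |δ|=50 (18 ε).
min D↑ (5 st, q0=0, F={4}): 0:q→0,u→1,e→2 1:q→1,u→3,e→1 2:q→2,u→1,e→1 3:q→3,u→4,e→3 4:q→4,u→4,e→4.
'uuu': |S_i|=[13, 11, 10, 5] end={s16,s17,s18,s6,s7} — reject; 3/3 deletions ∈↓L.
'eeuu': run [13, 12, 11, 10, 5] end={s16,s17,s18,s6,s7} rej; 4/4 del acc.
2 minimals (antichain).

Antichain: [uuu, eeuu].


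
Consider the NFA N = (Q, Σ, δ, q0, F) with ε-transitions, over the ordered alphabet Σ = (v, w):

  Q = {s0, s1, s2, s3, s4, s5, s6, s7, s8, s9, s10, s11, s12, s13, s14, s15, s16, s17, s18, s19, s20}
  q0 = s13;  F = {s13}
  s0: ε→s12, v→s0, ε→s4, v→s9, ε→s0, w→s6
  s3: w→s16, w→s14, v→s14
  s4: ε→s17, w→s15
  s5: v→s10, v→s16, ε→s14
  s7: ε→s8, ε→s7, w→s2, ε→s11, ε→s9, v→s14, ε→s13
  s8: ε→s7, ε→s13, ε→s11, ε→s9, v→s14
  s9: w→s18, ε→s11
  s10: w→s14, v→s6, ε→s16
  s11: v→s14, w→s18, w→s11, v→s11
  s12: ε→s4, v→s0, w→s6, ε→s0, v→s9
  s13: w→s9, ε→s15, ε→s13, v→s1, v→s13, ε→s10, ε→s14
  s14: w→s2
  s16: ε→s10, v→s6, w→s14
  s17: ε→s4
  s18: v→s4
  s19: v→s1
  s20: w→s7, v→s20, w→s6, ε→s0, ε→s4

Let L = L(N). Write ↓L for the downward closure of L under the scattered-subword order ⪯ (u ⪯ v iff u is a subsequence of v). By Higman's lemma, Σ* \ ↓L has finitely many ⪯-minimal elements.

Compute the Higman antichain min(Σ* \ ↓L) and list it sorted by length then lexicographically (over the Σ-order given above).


|Q|=21, |F|=1, |δ|=59 (26 ε).
min D↑ (2 st, q0=0, F={1}): 0:v→0,w→1 1:v→1,w→1 (ε-aug+det+¬).
'w': N↓-sim [13, 8] end={s11,s14,s15,s17,s18,s2,s4,s9} — reject; 1/1 single-dels accept.
1 obstructions.

Antichain: [w].


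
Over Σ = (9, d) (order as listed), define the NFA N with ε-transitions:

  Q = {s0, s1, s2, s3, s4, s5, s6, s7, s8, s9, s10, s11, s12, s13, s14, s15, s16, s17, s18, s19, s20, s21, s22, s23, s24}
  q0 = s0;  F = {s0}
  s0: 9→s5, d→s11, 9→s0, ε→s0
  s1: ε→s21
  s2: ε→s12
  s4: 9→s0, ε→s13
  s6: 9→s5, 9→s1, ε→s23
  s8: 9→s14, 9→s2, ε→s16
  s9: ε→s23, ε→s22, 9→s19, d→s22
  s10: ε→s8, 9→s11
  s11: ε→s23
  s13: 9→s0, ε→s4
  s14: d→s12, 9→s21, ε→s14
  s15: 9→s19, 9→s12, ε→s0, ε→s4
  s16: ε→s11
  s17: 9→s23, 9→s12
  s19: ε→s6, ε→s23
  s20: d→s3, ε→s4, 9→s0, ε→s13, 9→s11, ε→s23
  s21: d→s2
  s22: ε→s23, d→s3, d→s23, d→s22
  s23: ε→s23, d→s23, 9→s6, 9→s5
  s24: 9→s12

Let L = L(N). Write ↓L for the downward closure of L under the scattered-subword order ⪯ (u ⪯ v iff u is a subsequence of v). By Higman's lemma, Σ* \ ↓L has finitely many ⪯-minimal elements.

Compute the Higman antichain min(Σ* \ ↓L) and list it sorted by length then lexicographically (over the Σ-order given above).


|Q|=25, |F|=1, |δ|=51 (22 ε).
min D↑ (2 st, q0=0, F={1}): 0:9→0,d→1 1:9→1,d→1.
'd': |S_i|=[9, 8] end={s1,s11,s12,s2,s21,s23,s5,s6} — reject; 1/1 deletions ∈↓L.
1 minimals (antichain).

Antichain: [d].


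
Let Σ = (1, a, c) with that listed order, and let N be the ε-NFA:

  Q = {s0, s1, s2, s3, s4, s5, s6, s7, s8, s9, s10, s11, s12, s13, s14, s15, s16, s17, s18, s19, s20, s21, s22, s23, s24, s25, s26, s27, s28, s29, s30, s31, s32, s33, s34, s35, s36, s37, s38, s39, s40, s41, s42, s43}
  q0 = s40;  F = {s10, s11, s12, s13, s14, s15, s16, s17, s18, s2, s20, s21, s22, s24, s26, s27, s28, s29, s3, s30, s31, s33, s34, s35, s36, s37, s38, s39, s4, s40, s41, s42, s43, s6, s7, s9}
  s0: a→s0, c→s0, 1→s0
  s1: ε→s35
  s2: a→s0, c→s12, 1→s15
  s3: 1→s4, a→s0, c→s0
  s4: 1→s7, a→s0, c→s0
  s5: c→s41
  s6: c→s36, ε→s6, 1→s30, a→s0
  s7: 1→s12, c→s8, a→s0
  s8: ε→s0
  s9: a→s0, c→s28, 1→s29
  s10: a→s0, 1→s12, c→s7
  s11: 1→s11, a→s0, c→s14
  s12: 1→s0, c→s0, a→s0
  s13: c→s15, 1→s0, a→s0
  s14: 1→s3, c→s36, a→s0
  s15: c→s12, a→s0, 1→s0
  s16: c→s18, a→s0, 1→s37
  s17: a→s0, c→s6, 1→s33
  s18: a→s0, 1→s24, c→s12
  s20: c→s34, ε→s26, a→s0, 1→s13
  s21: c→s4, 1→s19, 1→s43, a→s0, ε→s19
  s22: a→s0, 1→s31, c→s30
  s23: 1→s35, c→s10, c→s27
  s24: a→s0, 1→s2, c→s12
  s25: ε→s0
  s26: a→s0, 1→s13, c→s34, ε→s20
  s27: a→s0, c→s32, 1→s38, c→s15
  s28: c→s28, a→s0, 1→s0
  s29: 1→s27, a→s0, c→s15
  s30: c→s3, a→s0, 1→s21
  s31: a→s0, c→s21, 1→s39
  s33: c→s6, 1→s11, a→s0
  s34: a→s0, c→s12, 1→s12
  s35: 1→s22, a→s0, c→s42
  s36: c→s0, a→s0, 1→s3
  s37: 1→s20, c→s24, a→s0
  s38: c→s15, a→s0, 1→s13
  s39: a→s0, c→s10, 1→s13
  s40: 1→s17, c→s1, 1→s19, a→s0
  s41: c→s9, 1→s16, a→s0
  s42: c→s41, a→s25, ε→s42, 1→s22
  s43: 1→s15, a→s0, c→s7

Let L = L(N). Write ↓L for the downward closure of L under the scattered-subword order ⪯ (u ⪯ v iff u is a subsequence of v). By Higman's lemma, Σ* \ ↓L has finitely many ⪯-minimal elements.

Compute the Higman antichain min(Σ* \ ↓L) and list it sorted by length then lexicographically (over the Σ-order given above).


|Q|=44, |F|=36, |δ|=126 (8 ε).
min D↑ (36 st, q0=0, F={2}): 0:1→1,a→2,c→3 1:1→4,a→2,c→5 2:1→2,a→2,c→2 3:1→6,a→2,c→7 4:1→8,a→2,c→5 5:1→9,a→2,c→10 6:1→11,a→2,c→9 7:1→6,a→2,c→12 8:1→8,a→2,c→13 9:1→14,a→2,c→15 10:1→15,a→2,c→2 11:1→16,a→2,c→14 12:1→17,a→2,c→18 13:1→15,a→2,c→10 14:1→19,a→2,c→20 15:1→20,a→2,c→2 16:1→21,a→2,c→22 17:1→23,a→2,c→24 18:1→25,a→2,c→26 19:1→27,a→2,c→28 20:1→28,a→2,c→2 21:1→2,a→2,c→27 22:1→29,a→2,c→28 23:1→30,a→2,c→31 24:1→31,a→2,c→29 25:1→32,a→2,c→27 26:1→2,a→2,c→26 27:1→2,a→2,c→29 28:1→29,a→2,c→2 29:1→2,a→2,c→2 30:1→21,a→2,c→33 31:1→34,a→2,c→29 32:1→35,a→2,c→27 33:1→29,a→2,c→29 34:1→27,a→2,c→29 35:1→21,a→2,c→27.
'a': N↓-sim [42, 2] end={s0,s25} — reject; 1/1 del acc.
'1ccc': |S_i|=[42, 34, 20, 7, 2] end={s0,s8} ∉↓L; 4/4 del acc.
'111c1c': |S_i|=[42, 34, 29, 22, 11, 6, 2] end={s0,s8} — reject; 6/6 single-dels accept.
'c11111': N↓-sim [42, 38, 28, 22, 15, 4, 1] end={s0} — reject; 6/6 single-dels accept.
'ccccc1': run [42, 38, 34, 28, 18, 6, 1] end={s0} ∉↓L; 6/6 deletions ∈↓L.
5 obstructions.

min(Σ*\↓L) = [a, 1ccc, 111c1c, c11111, ccccc1].


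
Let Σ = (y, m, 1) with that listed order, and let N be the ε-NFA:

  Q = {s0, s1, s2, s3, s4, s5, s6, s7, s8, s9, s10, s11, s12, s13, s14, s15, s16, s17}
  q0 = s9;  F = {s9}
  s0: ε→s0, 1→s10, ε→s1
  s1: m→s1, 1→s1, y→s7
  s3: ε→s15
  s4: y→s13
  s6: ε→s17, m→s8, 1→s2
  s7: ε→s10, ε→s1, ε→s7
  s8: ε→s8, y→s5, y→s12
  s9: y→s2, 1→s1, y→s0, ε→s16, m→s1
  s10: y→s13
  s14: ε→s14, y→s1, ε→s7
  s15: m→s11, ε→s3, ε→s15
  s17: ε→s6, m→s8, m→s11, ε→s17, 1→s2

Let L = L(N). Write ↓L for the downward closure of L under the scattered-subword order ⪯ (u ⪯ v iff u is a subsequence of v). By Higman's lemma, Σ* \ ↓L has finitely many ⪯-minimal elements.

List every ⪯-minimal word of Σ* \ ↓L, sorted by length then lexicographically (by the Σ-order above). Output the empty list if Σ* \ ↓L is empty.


min(Σ*\↓L) = [y, m, 1].

|Q|=18, |F|=1, |δ|=34 (15 ε).
min D↑ (2 st, q0=0, F={1}): 0:y→1,m→1,1→1 1:y→1,m→1,1→1.
'y': run [8, 6] end={s0,s1,s10,s13,s2,s7} ∉↓L; 1/1 del acc.
'm': N↓-sim [8, 4] end={s1,s10,s13,s7} rej; 1/1 single-dels accept.
'1': run [8, 4] end={s1,s10,s13,s7} ∉↓L; 1/1 del acc.
3 minimals (antichain).


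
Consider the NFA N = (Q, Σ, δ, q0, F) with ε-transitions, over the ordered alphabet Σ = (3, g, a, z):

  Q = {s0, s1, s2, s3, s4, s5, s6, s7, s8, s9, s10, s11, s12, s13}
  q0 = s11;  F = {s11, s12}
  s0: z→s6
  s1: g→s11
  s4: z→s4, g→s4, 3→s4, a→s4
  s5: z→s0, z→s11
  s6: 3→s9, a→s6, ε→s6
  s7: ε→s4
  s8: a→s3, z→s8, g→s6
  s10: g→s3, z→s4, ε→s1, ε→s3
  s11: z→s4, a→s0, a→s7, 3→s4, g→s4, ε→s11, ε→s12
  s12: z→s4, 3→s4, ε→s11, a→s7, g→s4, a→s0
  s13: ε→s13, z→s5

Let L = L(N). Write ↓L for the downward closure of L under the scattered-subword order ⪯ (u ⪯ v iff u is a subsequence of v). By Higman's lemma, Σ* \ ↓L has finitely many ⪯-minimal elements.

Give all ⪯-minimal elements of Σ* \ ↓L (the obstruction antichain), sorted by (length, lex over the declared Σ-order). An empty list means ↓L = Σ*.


min(Σ*\↓L) = [3, g, a, z].

|Q|=14, |F|=2, |δ|=34 (8 ε).
min D↑ (2 st, q0=0, F={1}): 0:3→1,g→1,a→1,z→1 1:3→1,g→1,a→1,z→1.
'3': N↓-sim [7, 2] end={s4,s9} — reject; 1/1 single-dels accept.
'g': run [7, 1] end={s4} ∉↓L; 1/1 del acc.
'a': N↓-sim [7, 5] end={s0,s4,s6,s7,s9} rej; 1/1 del acc.
'z': |S_i|=[7, 3] end={s4,s6,s9} ∉↓L; 1/1 del acc.
4 words, ⪯-incomp.


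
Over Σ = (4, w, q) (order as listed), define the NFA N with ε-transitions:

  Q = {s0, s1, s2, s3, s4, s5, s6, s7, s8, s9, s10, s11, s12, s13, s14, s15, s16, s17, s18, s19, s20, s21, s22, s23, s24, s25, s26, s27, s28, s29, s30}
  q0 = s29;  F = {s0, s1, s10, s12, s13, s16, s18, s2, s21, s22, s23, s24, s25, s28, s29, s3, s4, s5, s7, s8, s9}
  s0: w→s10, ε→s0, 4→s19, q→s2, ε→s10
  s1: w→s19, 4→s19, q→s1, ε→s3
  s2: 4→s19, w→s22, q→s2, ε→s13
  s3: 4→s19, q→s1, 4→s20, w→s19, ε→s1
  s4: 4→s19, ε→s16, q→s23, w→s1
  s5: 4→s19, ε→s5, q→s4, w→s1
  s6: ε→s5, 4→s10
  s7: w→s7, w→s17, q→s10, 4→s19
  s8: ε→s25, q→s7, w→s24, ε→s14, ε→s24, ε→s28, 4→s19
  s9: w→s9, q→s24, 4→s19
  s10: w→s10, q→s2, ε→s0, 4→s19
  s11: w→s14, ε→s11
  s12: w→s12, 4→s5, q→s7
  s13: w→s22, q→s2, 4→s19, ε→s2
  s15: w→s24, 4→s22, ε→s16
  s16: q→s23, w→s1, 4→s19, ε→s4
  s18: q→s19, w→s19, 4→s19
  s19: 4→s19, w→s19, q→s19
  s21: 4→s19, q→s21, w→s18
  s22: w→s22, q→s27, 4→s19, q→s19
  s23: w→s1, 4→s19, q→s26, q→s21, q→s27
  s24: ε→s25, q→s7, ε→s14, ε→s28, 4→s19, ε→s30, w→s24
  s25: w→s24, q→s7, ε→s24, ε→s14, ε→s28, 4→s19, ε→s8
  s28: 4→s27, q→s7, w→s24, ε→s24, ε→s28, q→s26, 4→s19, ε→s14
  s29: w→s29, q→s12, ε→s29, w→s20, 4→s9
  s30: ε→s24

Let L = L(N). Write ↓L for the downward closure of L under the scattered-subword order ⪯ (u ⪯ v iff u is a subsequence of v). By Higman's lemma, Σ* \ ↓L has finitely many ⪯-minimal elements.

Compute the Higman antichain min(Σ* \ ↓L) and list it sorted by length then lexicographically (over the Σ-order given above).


|Q|=31, |F|=21, |δ|=108 (30 ε).
min D↑ (15 st, q0=0, F={3}): 0:4→1,w→0,q→2 1:4→3,w→1,q→4 2:4→5,w→2,q→6 3:4→3,w→3,q→3 4:4→3,w→4,q→6 5:4→3,w→7,q→8 6:4→3,w→6,q→9 7:4→3,w→3,q→7 8:4→3,w→7,q→10 9:4→3,w→9,q→11 10:4→3,w→7,q→12 11:4→3,w→13,q→11 12:4→3,w→14,q→12 13:4→3,w→13,q→3 14:4→3,w→3,q→3 [Hopcroft].
'44': |S_i|=[28, 26, 3] end={s19,s20,s27} rej; 2/2 deletions ∈↓L.
'qq4': |S_i|=[28, 26, 18, 2] end={s19,s20} ∉↓L; 3/3 deletions ∈↓L.
'q4ww': N↓-sim [28, 26, 12, 5, 1] end={s19} — reject; 4/4 single-dels accept.
'qqqqwq': run [28, 26, 18, 14, 11, 4, 2] end={s19,s27} ∉↓L; 6/6 deletions ∈↓L.
4 words, ⪯-incomp.

A = [44, qq4, q4ww, qqqqwq].


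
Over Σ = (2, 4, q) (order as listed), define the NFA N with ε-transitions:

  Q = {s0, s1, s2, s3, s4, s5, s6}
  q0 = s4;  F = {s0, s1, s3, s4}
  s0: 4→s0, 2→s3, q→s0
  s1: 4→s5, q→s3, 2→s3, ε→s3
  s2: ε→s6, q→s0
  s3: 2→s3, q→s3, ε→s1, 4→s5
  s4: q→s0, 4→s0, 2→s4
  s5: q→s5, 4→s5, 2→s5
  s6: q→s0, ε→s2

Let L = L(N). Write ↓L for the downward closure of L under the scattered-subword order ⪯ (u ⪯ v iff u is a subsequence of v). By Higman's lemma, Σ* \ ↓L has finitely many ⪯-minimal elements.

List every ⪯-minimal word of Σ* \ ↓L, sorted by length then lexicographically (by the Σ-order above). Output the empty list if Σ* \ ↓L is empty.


|Q|=7, |F|=4, |δ|=21 (4 ε).
min D↑ (4 st, q0=0, F={3}): 0:2→0,4→1,q→1 1:2→2,4→1,q→1 2:2→2,4→3,q→2 3:2→3,4→3,q→3 (ε-aug+det+¬).
'424': |S_i|=[5, 4, 3, 1] end={s5} rej; 3/3 del acc.
'q24': |S_i|=[5, 4, 3, 1] end={s5} rej; 3/3 del acc.
2 obstructions.

Antichain: [424, q24].


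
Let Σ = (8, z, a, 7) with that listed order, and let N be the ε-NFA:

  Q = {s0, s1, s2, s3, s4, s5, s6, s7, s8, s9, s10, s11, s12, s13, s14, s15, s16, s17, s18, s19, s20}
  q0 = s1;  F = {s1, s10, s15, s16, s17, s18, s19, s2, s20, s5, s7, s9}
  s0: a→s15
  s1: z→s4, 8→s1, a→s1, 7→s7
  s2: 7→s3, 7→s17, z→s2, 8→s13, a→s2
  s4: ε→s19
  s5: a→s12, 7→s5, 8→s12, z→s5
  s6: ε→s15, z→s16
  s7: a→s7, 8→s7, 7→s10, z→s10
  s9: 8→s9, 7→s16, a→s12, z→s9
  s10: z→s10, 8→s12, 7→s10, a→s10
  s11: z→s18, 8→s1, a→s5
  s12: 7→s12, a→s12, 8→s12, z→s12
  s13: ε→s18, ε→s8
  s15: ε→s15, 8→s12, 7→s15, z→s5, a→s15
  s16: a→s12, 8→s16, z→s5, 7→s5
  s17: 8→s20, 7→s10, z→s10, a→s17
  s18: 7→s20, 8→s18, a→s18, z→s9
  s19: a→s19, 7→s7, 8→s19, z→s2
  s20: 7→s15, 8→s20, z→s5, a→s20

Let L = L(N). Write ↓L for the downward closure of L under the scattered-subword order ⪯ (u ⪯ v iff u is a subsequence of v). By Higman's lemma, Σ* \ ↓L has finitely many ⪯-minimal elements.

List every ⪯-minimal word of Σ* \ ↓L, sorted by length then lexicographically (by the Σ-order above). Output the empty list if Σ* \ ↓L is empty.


|Q|=21, |F|=12, |δ|=63 (5 ε).
min D↑ (13 st, q0=0, F={7}): 0:8→0,z→1,a→0,7→2 1:8→1,z→3,a→1,7→2 2:8→2,z→4,a→2,7→4 3:8→5,z→3,a→3,7→6 4:8→7,z→4,a→4,7→4 5:8→5,z→8,a→5,7→9 6:8→9,z→4,a→6,7→4 7:8→7,z→7,a→7,7→7 8:8→8,z→8,a→7,7→10 9:8→9,z→11,a→9,7→12 10:8→10,z→11,a→7,7→11 11:8→7,z→11,a→7,7→11 12:8→7,z→11,a→12,7→12.
'7z8': |S_i|=[17, 9, 3, 1] end={s12} rej; 3/3 deletions ∈↓L.
'778': |S_i|=[17, 9, 4, 1] end={s12} — reject; 3/3 single-dels accept.
'zz8za': N↓-sim [17, 16, 13, 9, 4, 1] end={s12} — reject; 5/5 del acc.
3 words, ⪯-incomp.

Antichain: [7z8, 778, zz8za].


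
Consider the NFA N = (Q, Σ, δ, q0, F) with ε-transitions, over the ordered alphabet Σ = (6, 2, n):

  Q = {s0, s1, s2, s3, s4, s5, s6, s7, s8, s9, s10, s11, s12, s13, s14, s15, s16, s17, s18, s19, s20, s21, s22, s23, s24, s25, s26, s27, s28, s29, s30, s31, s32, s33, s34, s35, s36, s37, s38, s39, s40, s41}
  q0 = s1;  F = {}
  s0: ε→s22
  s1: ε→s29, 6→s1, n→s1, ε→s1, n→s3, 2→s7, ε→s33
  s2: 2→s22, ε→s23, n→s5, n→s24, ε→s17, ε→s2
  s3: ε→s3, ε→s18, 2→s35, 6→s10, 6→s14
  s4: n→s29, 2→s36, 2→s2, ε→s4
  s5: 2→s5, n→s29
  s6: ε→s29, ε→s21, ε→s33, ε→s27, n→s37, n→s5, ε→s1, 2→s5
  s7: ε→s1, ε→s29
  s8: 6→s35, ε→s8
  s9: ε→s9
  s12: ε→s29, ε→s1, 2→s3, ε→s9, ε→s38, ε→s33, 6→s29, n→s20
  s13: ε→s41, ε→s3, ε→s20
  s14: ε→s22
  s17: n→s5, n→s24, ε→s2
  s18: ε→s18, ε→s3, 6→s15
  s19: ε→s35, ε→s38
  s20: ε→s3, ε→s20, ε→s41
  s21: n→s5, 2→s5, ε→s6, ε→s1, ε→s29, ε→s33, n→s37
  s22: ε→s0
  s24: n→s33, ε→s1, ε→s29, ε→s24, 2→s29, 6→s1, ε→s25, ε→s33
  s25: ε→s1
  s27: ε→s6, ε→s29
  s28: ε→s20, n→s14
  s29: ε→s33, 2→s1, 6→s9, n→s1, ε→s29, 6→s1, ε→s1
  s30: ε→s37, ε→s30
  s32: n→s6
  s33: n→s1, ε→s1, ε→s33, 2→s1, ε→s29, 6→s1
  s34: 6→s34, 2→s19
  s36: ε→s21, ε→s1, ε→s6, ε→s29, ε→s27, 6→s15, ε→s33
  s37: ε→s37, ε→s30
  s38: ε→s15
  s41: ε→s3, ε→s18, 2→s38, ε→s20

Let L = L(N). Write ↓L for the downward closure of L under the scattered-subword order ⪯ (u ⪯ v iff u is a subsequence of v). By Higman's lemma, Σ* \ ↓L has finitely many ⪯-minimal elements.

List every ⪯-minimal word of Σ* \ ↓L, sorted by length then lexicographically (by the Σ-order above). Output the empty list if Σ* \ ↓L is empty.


|Q|=42, |F|=0, |δ|=114 (70 ε).
min D↑ (1 st, q0=0, F={0}): 0:6→0,2→0,n→0 (ε-aug+det+¬).
ε ∈ L(D↑) — L = ∅.

A = [ε].


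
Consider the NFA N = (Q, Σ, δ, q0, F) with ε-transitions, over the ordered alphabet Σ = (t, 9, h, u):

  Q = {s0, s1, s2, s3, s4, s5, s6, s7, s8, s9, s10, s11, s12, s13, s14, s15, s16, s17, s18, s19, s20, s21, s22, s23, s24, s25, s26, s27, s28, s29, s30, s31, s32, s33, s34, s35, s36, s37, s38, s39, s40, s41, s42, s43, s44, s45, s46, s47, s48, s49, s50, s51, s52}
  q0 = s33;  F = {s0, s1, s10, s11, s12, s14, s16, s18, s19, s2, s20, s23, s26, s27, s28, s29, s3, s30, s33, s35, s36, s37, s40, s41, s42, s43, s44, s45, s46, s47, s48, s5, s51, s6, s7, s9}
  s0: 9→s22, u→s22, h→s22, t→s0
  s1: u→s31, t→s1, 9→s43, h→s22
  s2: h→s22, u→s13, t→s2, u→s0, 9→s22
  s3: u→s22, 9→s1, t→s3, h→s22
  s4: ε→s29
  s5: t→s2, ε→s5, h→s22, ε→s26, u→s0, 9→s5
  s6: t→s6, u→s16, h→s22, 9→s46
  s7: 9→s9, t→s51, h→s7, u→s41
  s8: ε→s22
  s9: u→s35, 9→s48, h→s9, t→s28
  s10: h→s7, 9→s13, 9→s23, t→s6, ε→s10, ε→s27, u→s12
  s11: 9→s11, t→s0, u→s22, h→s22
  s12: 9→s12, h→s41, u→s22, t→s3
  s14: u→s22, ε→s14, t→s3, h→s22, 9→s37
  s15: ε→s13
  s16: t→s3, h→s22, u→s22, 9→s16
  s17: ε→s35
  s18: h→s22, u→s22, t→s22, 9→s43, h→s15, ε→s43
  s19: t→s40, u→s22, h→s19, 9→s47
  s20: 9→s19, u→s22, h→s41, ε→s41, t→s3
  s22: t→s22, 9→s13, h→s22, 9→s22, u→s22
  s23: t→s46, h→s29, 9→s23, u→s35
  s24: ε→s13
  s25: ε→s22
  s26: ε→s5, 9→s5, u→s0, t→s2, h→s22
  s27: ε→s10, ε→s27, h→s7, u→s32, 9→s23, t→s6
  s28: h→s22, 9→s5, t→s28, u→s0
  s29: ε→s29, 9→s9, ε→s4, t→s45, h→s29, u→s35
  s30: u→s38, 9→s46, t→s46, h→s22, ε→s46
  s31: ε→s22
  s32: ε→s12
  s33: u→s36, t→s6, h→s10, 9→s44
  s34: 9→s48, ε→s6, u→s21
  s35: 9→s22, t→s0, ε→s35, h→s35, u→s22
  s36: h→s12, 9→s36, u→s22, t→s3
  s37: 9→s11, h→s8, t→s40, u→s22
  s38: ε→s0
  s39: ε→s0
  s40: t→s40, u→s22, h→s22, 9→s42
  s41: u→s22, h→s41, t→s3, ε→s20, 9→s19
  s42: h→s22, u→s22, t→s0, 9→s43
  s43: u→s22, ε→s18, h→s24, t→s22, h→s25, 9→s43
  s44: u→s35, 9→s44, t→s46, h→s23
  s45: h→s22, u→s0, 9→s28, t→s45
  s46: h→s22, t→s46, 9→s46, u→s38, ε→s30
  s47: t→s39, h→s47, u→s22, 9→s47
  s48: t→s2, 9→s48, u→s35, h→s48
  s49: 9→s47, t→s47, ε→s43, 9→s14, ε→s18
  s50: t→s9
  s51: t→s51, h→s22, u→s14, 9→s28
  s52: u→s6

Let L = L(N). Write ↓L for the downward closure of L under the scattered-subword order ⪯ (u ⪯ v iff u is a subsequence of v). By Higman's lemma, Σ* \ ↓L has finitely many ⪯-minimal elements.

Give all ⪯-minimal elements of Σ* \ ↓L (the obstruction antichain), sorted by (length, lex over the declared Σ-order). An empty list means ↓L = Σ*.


A = [th, uu, 9u9, ut99t, hh99t9].

|Q|=53, |F|=36, |δ|=190 (30 ε).
min D↑ (32 st, q0=0, F={6}): 0:t→1,9→2,h→3,u→4 1:t→1,9→5,h→6,u→7 2:t→5,9→2,h→8,u→9 3:t→1,9→8,h→10,u→11 4:t→12,9→4,h→11,u→6 5:t→5,9→5,h→6,u→13 6:t→6,9→6,h→6,u→6 7:t→12,9→7,h→6,u→6 8:t→5,9→8,h→14,u→9 9:t→13,9→6,h→9,u→6 10:t→15,9→16,h→10,u→17 11:t→12,9→11,h→17,u→6 12:t→12,9→18,h→6,u→6 13:t→13,9→6,h→6,u→6 14:t→19,9→16,h→14,u→9 15:t→15,9→20,h→6,u→21 16:t→20,9→22,h→16,u→9 17:t→12,9→23,h→17,u→6 18:t→18,9→24,h→6,u→6 19:t→19,9→20,h→6,u→13 20:t→20,9→25,h→6,u→13 21:t→12,9→26,h→6,u→6 22:t→27,9→22,h→22,u→9 23:t→28,9→29,h→23,u→6 24:t→6,9→24,h→6,u→6 25:t→27,9→25,h→6,u→13 26:t→28,9→30,h→6,u→6 27:t→27,9→6,h→6,u→13 28:t→28,9→31,h→6,u→6 29:t→13,9→29,h→29,u→6 30:t→13,9→30,h→6,u→6 31:t→13,9→24,h→6,u→6 (ε-aug+det+¬).
'th': N↓-sim [47, 29, 6] end={s13,s15,s22,s24,s25,s8} rej; 2/2 deletions ∈↓L.
'uu': |S_i|=[47, 28, 3] end={s13,s22,s31} rej; 2/2 single-dels accept.
'9u9': run [47, 39, 6, 2] end={s13,s22} rej; 3/3 del acc.
'ut99t': N↓-sim [47, 28, 14, 11, 7, 2] end={s13,s22} rej; 5/5 single-dels accept.
'hh99t9': N↓-sim [47, 44, 34, 25, 17, 5, 2] end={s13,s22} ∉↓L; 6/6 single-dels accept.
5 words, ⪯-incomp.


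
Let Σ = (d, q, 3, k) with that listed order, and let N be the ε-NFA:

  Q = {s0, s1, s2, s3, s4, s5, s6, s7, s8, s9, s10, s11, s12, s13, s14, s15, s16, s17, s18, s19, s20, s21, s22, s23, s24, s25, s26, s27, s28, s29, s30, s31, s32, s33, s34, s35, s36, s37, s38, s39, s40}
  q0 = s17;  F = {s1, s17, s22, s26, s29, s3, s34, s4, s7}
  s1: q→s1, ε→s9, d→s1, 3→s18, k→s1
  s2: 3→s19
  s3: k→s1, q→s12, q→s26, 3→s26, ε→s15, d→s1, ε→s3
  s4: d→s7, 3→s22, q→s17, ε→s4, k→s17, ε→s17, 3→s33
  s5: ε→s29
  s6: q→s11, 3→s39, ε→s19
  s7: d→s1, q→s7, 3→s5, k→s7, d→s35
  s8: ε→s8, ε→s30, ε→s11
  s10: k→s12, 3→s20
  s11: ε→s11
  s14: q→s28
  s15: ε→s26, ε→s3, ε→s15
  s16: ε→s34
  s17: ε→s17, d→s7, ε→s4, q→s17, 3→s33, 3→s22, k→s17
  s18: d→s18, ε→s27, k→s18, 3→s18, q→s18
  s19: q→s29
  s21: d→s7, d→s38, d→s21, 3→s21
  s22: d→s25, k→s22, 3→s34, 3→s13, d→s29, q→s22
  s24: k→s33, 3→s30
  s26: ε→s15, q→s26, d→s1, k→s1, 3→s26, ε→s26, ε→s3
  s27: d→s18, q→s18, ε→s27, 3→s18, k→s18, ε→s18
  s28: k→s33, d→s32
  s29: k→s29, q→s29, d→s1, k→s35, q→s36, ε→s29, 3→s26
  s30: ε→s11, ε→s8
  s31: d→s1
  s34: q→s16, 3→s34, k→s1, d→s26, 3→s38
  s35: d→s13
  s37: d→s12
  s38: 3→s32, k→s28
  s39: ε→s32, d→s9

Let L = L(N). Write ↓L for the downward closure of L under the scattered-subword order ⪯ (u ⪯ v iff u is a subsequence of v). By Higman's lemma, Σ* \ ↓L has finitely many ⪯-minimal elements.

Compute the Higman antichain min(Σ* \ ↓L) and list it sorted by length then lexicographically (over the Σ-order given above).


|Q|=41, |F|=9, |δ|=101 (27 ε).
min D↑ (8 st, q0=0, F={6}): 0:d→1,q→0,3→2,k→0 1:d→3,q→1,3→4,k→1 2:d→4,q→2,3→5,k→2 3:d→3,q→3,3→6,k→3 4:d→3,q→4,3→7,k→4 5:d→7,q→5,3→5,k→3 6:d→6,q→6,3→6,k→6 7:d→3,q→7,3→7,k→3 [Hopcroft].
'dd3': N↓-sim [24, 16, 6, 2] end={s18,s27} ∉↓L; 3/3 del acc.
'33k3': N↓-sim [24, 21, 15, 7, 2] end={s18,s27} ∉↓L; 4/4 single-dels accept.
2 words, ⪯-incomp.

min(Σ*\↓L) = [dd3, 33k3].


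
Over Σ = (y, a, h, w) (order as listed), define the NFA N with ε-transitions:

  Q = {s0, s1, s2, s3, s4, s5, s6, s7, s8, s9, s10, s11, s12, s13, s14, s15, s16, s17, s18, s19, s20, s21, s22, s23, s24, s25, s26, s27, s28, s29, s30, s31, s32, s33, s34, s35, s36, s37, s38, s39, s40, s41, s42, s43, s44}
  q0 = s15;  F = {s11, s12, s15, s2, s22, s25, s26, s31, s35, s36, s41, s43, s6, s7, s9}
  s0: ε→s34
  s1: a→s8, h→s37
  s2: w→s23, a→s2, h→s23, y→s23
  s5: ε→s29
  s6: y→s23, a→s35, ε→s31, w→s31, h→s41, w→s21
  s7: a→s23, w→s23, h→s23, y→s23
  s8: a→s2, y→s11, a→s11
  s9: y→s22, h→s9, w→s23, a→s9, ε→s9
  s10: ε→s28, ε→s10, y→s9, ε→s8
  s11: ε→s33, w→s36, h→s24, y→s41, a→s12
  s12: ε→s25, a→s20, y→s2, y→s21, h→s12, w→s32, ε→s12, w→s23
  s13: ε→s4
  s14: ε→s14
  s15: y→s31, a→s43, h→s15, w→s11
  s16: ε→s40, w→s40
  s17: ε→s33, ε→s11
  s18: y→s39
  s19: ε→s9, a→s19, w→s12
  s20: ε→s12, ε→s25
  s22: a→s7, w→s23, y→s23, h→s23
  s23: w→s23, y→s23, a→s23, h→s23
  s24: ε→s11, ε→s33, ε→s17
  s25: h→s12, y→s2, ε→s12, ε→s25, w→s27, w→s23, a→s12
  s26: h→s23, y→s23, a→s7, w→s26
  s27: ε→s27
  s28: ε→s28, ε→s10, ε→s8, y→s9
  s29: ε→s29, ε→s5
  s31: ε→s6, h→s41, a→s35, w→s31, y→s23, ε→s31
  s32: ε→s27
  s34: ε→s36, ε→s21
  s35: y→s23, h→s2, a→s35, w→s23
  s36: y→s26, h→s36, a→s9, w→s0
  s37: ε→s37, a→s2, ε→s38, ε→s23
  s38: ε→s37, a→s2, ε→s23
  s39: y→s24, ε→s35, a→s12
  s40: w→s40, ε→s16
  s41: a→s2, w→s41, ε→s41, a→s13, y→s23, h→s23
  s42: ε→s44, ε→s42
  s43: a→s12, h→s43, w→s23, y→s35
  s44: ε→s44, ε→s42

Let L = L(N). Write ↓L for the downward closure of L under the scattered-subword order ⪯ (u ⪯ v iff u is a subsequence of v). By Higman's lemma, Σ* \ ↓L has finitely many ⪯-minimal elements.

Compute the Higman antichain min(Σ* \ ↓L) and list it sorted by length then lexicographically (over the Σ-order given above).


|Q|=45, |F|=15, |δ|=131 (46 ε).
min D↑ (14 st, q0=0, F={4}): 0:y→1,a→2,h→0,w→3 1:y→4,a→5,h→6,w→1 2:y→5,a→7,h→2,w→4 3:y→6,a→7,h→3,w→8 4:y→4,a→4,h→4,w→4 5:y→4,a→5,h→9,w→4 6:y→4,a→9,h→4,w→6 7:y→9,a→7,h→7,w→4 8:y→10,a→11,h→8,w→8 9:y→4,a→9,h→4,w→4 10:y→4,a→12,h→4,w→10 11:y→13,a→11,h→11,w→4 12:y→4,a→4,h→4,w→4 13:y→4,a→12,h→4,w→4 (ε-aug+det+¬).
'yy': |S_i|=[27, 12, 1] end={s23} — reject; 2/2 del acc.
'aw': |S_i|=[27, 15, 3] end={s23,s27,s32} ∉↓L; 2/2 deletions ∈↓L.
'yhh': |S_i|=[27, 12, 5, 1] end={s23} — reject; 3/3 deletions ∈↓L.
'wyh': N↓-sim [27, 25, 9, 1] end={s23} rej; 3/3 del acc.
'aayh': N↓-sim [27, 15, 12, 5, 1] end={s23} ∉↓L; 4/4 single-dels accept.
'wwyaa': |S_i|=[27, 25, 18, 4, 2, 1] end={s23} rej; 5/5 single-dels accept.
6 words, ⪯-incomp.

Antichain: [yy, aw, yhh, wyh, aayh, wwyaa].


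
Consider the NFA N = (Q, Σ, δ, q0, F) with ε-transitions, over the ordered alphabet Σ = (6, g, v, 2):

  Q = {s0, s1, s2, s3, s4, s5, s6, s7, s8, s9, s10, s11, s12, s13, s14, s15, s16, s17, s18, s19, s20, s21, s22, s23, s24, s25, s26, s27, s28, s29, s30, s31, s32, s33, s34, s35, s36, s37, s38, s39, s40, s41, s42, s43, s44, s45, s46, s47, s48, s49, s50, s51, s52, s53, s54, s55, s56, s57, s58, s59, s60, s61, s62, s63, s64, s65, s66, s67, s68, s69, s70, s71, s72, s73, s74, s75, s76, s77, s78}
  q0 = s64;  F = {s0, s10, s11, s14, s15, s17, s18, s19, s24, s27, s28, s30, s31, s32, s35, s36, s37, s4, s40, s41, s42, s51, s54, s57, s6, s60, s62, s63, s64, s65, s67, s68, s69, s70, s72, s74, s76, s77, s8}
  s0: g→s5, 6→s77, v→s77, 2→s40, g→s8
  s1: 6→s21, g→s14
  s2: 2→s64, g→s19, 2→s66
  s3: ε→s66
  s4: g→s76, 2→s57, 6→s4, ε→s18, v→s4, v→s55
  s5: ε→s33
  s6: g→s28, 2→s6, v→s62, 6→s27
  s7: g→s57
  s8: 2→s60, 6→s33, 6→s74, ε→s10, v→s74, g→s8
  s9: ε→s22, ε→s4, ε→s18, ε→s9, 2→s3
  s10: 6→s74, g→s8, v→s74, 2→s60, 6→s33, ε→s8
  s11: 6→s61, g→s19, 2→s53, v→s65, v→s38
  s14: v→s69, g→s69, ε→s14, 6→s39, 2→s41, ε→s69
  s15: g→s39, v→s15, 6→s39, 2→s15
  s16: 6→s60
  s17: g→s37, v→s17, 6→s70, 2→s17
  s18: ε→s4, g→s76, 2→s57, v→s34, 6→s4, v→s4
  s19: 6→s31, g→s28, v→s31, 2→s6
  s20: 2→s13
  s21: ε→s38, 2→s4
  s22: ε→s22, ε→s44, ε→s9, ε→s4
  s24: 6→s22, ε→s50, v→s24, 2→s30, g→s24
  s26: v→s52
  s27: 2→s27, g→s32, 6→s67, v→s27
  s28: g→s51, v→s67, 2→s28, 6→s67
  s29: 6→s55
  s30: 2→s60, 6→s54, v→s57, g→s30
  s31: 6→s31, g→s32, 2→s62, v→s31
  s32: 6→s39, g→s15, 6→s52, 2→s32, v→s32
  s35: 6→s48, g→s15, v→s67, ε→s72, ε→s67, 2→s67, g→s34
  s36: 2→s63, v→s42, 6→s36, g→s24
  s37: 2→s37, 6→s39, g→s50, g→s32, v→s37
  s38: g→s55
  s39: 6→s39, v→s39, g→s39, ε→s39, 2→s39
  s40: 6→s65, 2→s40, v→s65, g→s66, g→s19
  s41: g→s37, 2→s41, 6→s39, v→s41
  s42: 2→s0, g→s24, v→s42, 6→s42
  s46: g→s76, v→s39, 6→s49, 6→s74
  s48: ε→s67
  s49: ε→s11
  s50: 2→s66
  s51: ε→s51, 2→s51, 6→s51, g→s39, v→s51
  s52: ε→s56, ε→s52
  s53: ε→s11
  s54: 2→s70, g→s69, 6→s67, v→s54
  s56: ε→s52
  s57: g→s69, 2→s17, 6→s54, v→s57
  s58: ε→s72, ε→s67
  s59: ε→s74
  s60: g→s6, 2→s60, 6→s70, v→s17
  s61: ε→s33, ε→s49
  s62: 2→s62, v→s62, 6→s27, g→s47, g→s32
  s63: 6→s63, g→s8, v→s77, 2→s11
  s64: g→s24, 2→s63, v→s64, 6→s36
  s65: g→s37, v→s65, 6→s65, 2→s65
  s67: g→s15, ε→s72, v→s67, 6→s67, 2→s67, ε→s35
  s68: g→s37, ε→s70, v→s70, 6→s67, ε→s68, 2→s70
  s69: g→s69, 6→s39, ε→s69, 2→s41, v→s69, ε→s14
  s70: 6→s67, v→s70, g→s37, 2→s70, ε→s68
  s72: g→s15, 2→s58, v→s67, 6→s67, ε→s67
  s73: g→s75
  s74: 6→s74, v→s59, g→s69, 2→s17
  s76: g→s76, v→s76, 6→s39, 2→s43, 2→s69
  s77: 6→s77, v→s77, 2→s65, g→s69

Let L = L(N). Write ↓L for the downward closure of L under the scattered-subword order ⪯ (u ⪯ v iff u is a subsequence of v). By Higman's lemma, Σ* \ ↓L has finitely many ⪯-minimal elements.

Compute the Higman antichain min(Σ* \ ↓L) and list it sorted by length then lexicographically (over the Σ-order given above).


min(Σ*\↓L) = [g6g6, 2vg6, 6v26g6, g266gg, 22gggg].

|Q|=79, |F|=39, |δ|=232 (41 ε).
min D↑ (34 st, q0=0, F={20}): 0:6→1,g→2,v→0,2→3 1:6→1,g→2,v→4,2→3 2:6→5,g→2,v→2,2→6 3:6→3,g→7,v→8,2→9 4:6→4,g→2,v→4,2→10 5:6→5,g→11,v→5,2→12 6:6→13,g→6,v→12,2→14 7:6→15,g→7,v→15,2→14 8:6→8,g→16,v→8,2→17 9:6→9,g→18,v→17,2→9 10:6→8,g→7,v→8,2→19 11:6→20,g→11,v→11,2→16 12:6→13,g→16,v→12,2→21 13:6→22,g→16,v→13,2→23 14:6→23,g→24,v→21,2→14 15:6→15,g→16,v→15,2→21 16:6→20,g→16,v→16,2→25 17:6→17,g→26,v→17,2→17 18:6→27,g→28,v→27,2→24 19:6→17,g→18,v→17,2→19 20:6→20,g→20,v→20,2→20 21:6→23,g→26,v→21,2→21 22:6→22,g→29,v→22,2→22 23:6→22,g→26,v→23,2→23 24:6→30,g→28,v→31,2→24 25:6→20,g→26,v→25,2→25 26:6→20,g→32,v→26,2→26 27:6→27,g→32,v→27,2→31 28:6→22,g→33,v→22,2→28 29:6→20,g→20,v→29,2→29 30:6→22,g→32,v→30,2→30 31:6→30,g→32,v→31,2→31 32:6→20,g→29,v→32,2→32 33:6→33,g→20,v→33,2→33.
'g6g6': run [61, 48, 39, 15, 3] end={s39,s52,s56} rej; 4/4 deletions ∈↓L.
'2vg6': N↓-sim [61, 51, 33, 14, 3] end={s39,s52,s56} — reject; 4/4 deletions ∈↓L.
'6v26g6': run [61, 60, 54, 44, 31, 13, 3] end={s39,s52,s56} rej; 6/6 del acc.
'g266gg': N↓-sim [61, 48, 32, 22, 11, 3, 1] end={s39} — reject; 6/6 del acc.
'22gggg': N↓-sim [61, 51, 36, 23, 16, 4, 1] end={s39} — reject; 6/6 del acc.
5 words, ⪯-incomp.
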